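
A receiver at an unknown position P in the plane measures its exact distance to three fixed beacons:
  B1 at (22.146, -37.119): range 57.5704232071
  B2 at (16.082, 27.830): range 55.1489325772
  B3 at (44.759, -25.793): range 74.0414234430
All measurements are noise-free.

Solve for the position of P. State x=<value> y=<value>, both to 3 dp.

eq1: (x − 22.146)² + (y + 37.119)² = 57.5704232071²
eq2: (x − 16.082)² + (y − 27.830)² = 55.1489325772²
eq3: (x − 44.759)² + (y + 25.793)² = 74.0414234430²
eq1−eq3, eq1−eq2 (x²,y² cancel):
  45.226·x + 22.652·y = -1367.397304
  -12.128·x + 129.898·y = -562.176989
det = 45.226·129.898 − 22.652·-12.128 = 6149.490404
x = (-1367.397304·129.898 − 22.652·-562.176989) / 6149.490404 = -26.813237
y = (45.226·-562.176989 − -1367.397304·-12.128) / 6149.490404 = -6.831267

x=-26.813 y=-6.831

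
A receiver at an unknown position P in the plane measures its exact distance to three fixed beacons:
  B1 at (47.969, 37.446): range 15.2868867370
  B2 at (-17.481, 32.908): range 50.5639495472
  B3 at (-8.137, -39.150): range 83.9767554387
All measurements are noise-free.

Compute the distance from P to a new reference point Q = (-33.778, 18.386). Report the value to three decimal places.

eq1: (x − 47.969)² + (y − 37.446)² = 15.2868867370²
eq2: (x + 17.481)² + (y − 32.908)² = 50.5639495472²
eq3: (x + 8.137)² + (y + 39.150)² = 83.9767554387²
eq2−eq1, eq2−eq3 (x²,y² cancel):
  130.900·x + 9.076·y = 4637.730140
  18.688·x − 144.116·y = -4284.971016
det = 130.900·-144.116 − 9.076·18.688 = -19034.396688
x = (4637.730140·-144.116 − 9.076·-4284.971016) / -19034.396688 = 33.070695
y = (130.900·-4284.971016 − 4637.730140·18.688) / -19034.396688 = 34.021178
|P − Q| = √((33.070695 − -33.778)² + (34.021178 − 18.386)²) = 68.652799

68.653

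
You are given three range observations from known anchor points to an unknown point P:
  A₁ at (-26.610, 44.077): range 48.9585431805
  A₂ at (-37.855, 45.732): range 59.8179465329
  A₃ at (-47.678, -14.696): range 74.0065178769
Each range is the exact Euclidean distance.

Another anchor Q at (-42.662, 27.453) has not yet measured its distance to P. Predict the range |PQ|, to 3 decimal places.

59.807

eq1: (x + 26.610)² + (y − 44.077)² = 48.9585431805²
eq2: (x + 37.855)² + (y − 45.732)² = 59.8179465329²
eq3: (x + 47.678)² + (y + 14.696)² = 74.0065178769²
eq3−eq2, eq3−eq1 (x²,y² cancel):
  19.646·x + 120.856·y = 2934.030710
  42.136·x + 117.546·y = 3241.735667
det = 19.646·117.546 − 120.856·42.136 = -2783.079700
x = (2934.030710·117.546 − 120.856·3241.735667) / -2783.079700 = 16.851703
y = (19.646·3241.735667 − 2934.030710·42.136) / -2783.079700 = 21.537716
|P − Q| = √((16.851703 − -42.662)² + (21.537716 − 27.453)²) = 59.806951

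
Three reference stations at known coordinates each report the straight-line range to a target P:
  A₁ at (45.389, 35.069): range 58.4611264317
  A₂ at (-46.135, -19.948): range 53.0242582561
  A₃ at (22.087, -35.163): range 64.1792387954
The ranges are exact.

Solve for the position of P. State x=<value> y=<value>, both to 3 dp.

eq1: (x − 45.389)² + (y − 35.069)² = 58.4611264317²
eq2: (x + 46.135)² + (y + 19.948)² = 53.0242582561²
eq3: (x − 22.087)² + (y + 35.163)² = 64.1792387954²
eq2−eq1, eq2−eq3 (x²,y² cancel):
  183.048·x + 110.034·y = 157.503813
  136.444·x − 30.430·y = -2109.491520
det = 183.048·-30.430 − 110.034·136.444 = -20583.629736
x = (157.503813·-30.430 − 110.034·-2109.491520) / -20583.629736 = -11.043871
y = (183.048·-2109.491520 − 157.503813·136.444) / -20583.629736 = 19.803536

x=-11.044 y=19.804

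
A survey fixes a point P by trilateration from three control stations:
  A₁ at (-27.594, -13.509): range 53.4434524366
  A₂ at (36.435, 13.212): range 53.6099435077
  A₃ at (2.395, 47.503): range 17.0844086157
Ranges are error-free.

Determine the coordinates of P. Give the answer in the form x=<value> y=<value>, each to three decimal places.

eq1: (x + 27.594)² + (y + 13.509)² = 53.4434524366²
eq2: (x − 36.435)² + (y − 13.212)² = 53.6099435077²
eq3: (x − 2.395)² + (y − 47.503)² = 17.0844086157²
eq2−eq3, eq2−eq1 (x²,y² cancel):
  -68.080·x + 68.582·y = 3342.353890
  -128.058·x − 53.442·y = -540.320817
det = -68.080·-53.442 − 68.582·-128.058 = 12420.805116
x = (3342.353890·-53.442 − 68.582·-540.320817) / 12420.805116 = -11.397473
y = (-68.080·-540.320817 − 3342.353890·-128.058) / 12420.805116 = 37.421100

x=-11.397 y=37.421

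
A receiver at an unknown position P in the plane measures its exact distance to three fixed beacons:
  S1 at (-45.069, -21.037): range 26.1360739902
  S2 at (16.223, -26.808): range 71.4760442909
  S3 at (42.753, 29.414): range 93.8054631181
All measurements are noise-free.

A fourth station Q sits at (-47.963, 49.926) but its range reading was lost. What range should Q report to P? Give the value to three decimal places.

eq1: (x + 45.069)² + (y + 21.037)² = 26.1360739902²
eq2: (x − 16.223)² + (y + 26.808)² = 71.4760442909²
eq3: (x − 42.753)² + (y − 29.414)² = 93.8054631181²
eq3−eq2, eq3−eq1 (x²,y² cancel):
  -53.060·x − 112.444·y = 1979.492191
  -175.644·x − 100.902·y = 7897.138272
det = -53.060·-100.902 − -112.444·-175.644 = -14396.253816
x = (1979.492191·-100.902 − -112.444·7897.138272) / -14396.253816 = -47.807652
y = (-53.060·7897.138272 − 1979.492191·-175.644) / -14396.253816 = 4.955194
|P − Q| = √((-47.807652 − -47.963)² + (4.955194 − 49.926)²) = 44.971074

44.971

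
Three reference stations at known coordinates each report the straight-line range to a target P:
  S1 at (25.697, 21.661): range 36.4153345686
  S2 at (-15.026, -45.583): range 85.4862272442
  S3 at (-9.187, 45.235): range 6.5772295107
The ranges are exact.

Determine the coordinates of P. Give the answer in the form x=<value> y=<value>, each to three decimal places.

eq1: (x − 25.697)² + (y − 21.661)² = 36.4153345686²
eq2: (x + 15.026)² + (y + 45.583)² = 85.4862272442²
eq3: (x + 9.187)² + (y − 45.235)² = 6.5772295107²
eq3−eq2, eq3−eq1 (x²,y² cancel):
  -11.678·x − 181.636·y = -7091.650729
  69.768·x − 47.148·y = -2283.888108
det = -11.678·-47.148 − -181.636·69.768 = 13222.974792
x = (-7091.650729·-47.148 − -181.636·-2283.888108) / 13222.974792 = -6.086312
y = (-11.678·-2283.888108 − -7091.650729·69.768) / 13222.974792 = 39.434510

x=-6.086 y=39.435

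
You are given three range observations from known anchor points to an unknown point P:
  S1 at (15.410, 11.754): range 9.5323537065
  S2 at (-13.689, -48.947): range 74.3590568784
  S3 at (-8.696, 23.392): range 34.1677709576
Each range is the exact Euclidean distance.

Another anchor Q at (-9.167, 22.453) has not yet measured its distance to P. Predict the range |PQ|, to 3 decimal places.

eq1: (x − 15.410)² + (y − 11.754)² = 9.5323537065²
eq2: (x + 13.689)² + (y + 48.947)² = 74.3590568784²
eq3: (x + 8.696)² + (y − 23.392)² = 34.1677709576²
eq1−eq3, eq1−eq2 (x²,y² cancel):
  -48.212·x + 23.276·y = -829.389341
  -58.198·x − 121.402·y = -3230.830659
det = -48.212·-121.402 − 23.276·-58.198 = 7207.649872
x = (-829.389341·-121.402 − 23.276·-3230.830659) / 7207.649872 = 24.403286
y = (-48.212·-3230.830659 − -829.389341·-58.198) / 7207.649872 = 14.914155
|P − Q| = √((24.403286 − -9.167)² + (14.914155 − 22.453)²) = 34.406370

34.406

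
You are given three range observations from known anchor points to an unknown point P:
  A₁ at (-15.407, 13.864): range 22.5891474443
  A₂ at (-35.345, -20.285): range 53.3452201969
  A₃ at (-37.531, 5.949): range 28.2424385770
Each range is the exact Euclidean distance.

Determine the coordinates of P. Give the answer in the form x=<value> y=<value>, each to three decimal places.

x=-28.080 y=32.563

eq1: (x + 15.407)² + (y − 13.864)² = 22.5891474443²
eq2: (x + 35.345)² + (y + 20.285)² = 53.3452201969²
eq3: (x + 37.531)² + (y − 5.949)² = 28.2424385770²
eq3−eq2, eq3−eq1 (x²,y² cancel):
  4.372·x − 52.468·y = -1831.293493
  44.248·x + 15.830·y = -727.014662
det = 4.372·15.830 − -52.468·44.248 = 2390.812824
x = (-1831.293493·15.830 − -52.468·-727.014662) / 2390.812824 = -28.080149
y = (4.372·-727.014662 − -1831.293493·44.248) / 2390.812824 = 32.563221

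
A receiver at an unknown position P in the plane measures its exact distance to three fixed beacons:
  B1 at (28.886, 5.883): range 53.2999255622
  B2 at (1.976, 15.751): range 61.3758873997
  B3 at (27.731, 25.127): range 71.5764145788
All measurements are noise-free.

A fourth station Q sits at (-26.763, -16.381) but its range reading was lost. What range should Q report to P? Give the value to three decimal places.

48.249

eq1: (x − 28.886)² + (y − 5.883)² = 53.2999255622²
eq2: (x − 1.976)² + (y − 15.751)² = 61.3758873997²
eq3: (x − 27.731)² + (y − 25.127)² = 71.5764145788²
eq2−eq1, eq2−eq3 (x²,y² cancel):
  53.820·x − 19.736·y = 1543.129597
  51.510·x + 18.752·y = -207.807657
det = 53.820·18.752 − -19.736·51.510 = 2025.834000
x = (1543.129597·18.752 − -19.736·-207.807657) / 2025.834000 = 12.259383
y = (53.820·-207.807657 − 1543.129597·51.510) / 2025.834000 = -44.757277
|P − Q| = √((12.259383 − -26.763)² + (-44.757277 − -16.381)²) = 48.248932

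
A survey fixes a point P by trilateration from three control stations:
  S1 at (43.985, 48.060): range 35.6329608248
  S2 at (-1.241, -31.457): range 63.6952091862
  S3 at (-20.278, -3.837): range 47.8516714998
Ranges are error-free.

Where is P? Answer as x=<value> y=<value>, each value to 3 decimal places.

x=12.895 y=30.650

eq1: (x − 43.985)² + (y − 48.060)² = 35.6329608248²
eq2: (x + 1.241)² + (y + 31.457)² = 63.6952091862²
eq3: (x + 20.278)² + (y + 3.837)² = 47.8516714998²
eq2−eq1, eq2−eq3 (x²,y² cancel):
  90.452·x + 159.034·y = 6040.732671
  -38.074·x + 55.240·y = 1202.134131
det = 90.452·55.240 − 159.034·-38.074 = 11051.628996
x = (6040.732671·55.240 − 159.034·1202.134131) / 11051.628996 = 12.894920
y = (90.452·1202.134131 − 6040.732671·-38.074) / 11051.628996 = 30.649807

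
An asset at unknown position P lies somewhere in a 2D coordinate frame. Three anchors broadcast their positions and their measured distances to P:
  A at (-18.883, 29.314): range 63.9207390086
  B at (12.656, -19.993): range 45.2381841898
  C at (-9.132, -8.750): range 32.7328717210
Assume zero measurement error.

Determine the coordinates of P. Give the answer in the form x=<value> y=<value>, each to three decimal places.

eq1: (x + 18.883)² + (y − 29.314)² = 63.9207390086²
eq2: (x − 12.656)² + (y + 19.993)² = 45.2381841898²
eq3: (x + 9.132)² + (y + 8.750)² = 32.7328717210²
eq2−eq1, eq2−eq3 (x²,y² cancel):
  -63.078·x + 98.614·y = -1383.383667
  -43.576·x + 22.486·y = 575.113957
det = -63.078·22.486 − 98.614·-43.576 = 2878.831756
x = (-1383.383667·22.486 − 98.614·575.113957) / 2878.831756 = -30.505796
y = (-63.078·575.113957 − -1383.383667·-43.576) / 2878.831756 = -33.541163

x=-30.506 y=-33.541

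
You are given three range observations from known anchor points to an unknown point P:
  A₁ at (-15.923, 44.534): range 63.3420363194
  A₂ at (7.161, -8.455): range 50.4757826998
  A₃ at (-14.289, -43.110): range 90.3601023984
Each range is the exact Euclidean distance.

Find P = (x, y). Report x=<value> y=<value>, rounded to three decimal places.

eq1: (x + 15.923)² + (y − 44.534)² = 63.3420363194²
eq2: (x − 7.161)² + (y + 8.455)² = 50.4757826998²
eq3: (x + 14.289)² + (y + 43.110)² = 90.3601023984²
eq2−eq3, eq2−eq1 (x²,y² cancel):
  -42.900·x − 69.310·y = -3677.262791
  -46.168·x + 105.978·y = 649.643213
det = -42.900·105.978 − -69.310·-46.168 = -7746.360280
x = (-3677.262791·105.978 − -69.310·649.643213) / -7746.360280 = 44.496018
y = (-42.900·649.643213 − -3677.262791·-46.168) / -7746.360280 = 25.514120

x=44.496 y=25.514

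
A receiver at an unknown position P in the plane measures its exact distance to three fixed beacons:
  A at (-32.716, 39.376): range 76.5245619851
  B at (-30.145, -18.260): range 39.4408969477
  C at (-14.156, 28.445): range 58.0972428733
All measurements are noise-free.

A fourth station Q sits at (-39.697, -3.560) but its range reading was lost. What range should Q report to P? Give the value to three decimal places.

eq1: (x + 32.716)² + (y − 39.376)² = 76.5245619851²
eq2: (x + 30.145)² + (y + 18.260)² = 39.4408969477²
eq3: (x + 14.156)² + (y − 28.445)² = 58.0972428733²
eq1−eq3, eq1−eq2 (x²,y² cancel):
  37.120·x − 21.862·y = 869.423287
  5.142·x − 115.272·y = 2921.766828
det = 37.120·-115.272 − -21.862·5.142 = -4166.482236
x = (869.423287·-115.272 − -21.862·2921.766828) / -4166.482236 = 8.723065
y = (37.120·2921.766828 − 869.423287·5.142) / -4166.482236 = -24.957603
|P − Q| = √((8.723065 − -39.697)² + (-24.957603 − -3.560)²) = 52.937322

52.937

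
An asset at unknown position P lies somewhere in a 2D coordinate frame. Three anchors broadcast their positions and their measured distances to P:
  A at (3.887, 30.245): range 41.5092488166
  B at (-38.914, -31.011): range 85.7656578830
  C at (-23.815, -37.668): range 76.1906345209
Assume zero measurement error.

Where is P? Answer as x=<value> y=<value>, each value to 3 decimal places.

eq1: (x − 3.887)² + (y − 30.245)² = 41.5092488166²
eq2: (x + 38.914)² + (y + 31.011)² = 85.7656578830²
eq3: (x + 23.815)² + (y + 37.668)² = 76.1906345209²
eq1−eq2, eq1−eq3 (x²,y² cancel):
  -85.602·x − 122.512·y = -4086.617612
  -55.404·x − 135.826·y = -3025.831396
det = -85.602·-135.826 − -122.512·-55.404 = 4839.322404
x = (-4086.617612·-135.826 − -122.512·-3025.831396) / 4839.322404 = 38.097951
y = (-85.602·-3025.831396 − -4086.617612·-55.404) / 4839.322404 = 6.736947

x=38.098 y=6.737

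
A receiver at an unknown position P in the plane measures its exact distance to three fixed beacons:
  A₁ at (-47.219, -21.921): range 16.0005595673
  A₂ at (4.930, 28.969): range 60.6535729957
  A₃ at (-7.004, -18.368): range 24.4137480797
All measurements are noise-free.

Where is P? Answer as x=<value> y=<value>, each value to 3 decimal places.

x=-31.386 y=-19.611

eq1: (x + 47.219)² + (y + 21.921)² = 16.0005595673²
eq2: (x − 4.930)² + (y − 28.969)² = 60.6535729957²
eq3: (x + 7.004)² + (y + 18.368)² = 24.4137480797²
eq1−eq3, eq1−eq2 (x²,y² cancel):
  80.430·x + 7.106·y = -2663.737951
  104.298·x + 101.780·y = -5269.494352
det = 80.430·101.780 − 7.106·104.298 = 7445.023812
x = (-2663.737951·101.780 − 7.106·-5269.494352) / 7445.023812 = -31.386095
y = (80.430·-5269.494352 − -2663.737951·104.298) / 7445.023812 = -19.610802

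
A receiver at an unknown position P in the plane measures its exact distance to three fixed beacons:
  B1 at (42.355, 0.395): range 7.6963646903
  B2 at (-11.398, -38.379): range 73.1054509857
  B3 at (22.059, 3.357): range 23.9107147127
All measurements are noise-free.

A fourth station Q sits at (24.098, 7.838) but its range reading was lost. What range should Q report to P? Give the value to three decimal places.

eq1: (x − 42.355)² + (y − 0.395)² = 7.6963646903²
eq2: (x + 11.398)² + (y + 38.379)² = 73.1054509857²
eq3: (x − 22.059)² + (y − 3.357)² = 23.9107147127²
eq3−eq2, eq3−eq1 (x²,y² cancel):
  -66.914·x − 83.472·y = -3667.691571
  40.592·x − 5.924·y = 1808.721369
det = -66.914·-5.924 − -83.472·40.592 = 3784.693960
x = (-3667.691571·-5.924 − -83.472·1808.721369) / 3784.693960 = 45.632486
y = (-66.914·1808.721369 − -3667.691571·40.592) / 3784.693960 = 7.358628
|P − Q| = √((45.632486 − 24.098)² + (7.358628 − 7.838)²) = 21.539821

21.540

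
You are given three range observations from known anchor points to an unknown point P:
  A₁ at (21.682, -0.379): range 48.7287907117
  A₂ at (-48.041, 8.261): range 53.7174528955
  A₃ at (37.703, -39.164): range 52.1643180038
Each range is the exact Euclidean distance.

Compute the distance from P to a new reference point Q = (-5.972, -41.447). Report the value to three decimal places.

eq1: (x − 21.682)² + (y + 0.379)² = 48.7287907117²
eq2: (x + 48.041)² + (y − 8.261)² = 53.7174528955²
eq3: (x − 37.703)² + (y + 39.164)² = 52.1643180038²
eq1−eq3, eq1−eq2 (x²,y² cancel):
  32.042·x − 77.570·y = 2138.461311
  -139.446·x + 17.280·y = 1394.859336
det = 32.042·17.280 − -77.570·-139.446 = -10263.140460
x = (2138.461311·17.280 − -77.570·1394.859336) / -10263.140460 = -14.143025
y = (32.042·1394.859336 − 2138.461311·-139.446) / -10263.140460 = -33.410237
|P − Q| = √((-14.143025 − -5.972)² + (-33.410237 − -41.447)²) = 11.461030

11.461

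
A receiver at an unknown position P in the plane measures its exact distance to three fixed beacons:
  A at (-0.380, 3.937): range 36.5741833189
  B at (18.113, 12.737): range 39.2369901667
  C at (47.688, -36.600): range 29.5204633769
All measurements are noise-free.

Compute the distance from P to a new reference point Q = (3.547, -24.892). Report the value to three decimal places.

16.492

eq1: (x + 0.380)² + (y − 3.937)² = 36.5741833189²
eq2: (x − 18.113)² + (y − 12.737)² = 39.2369901667²
eq3: (x − 47.688)² + (y + 36.600)² = 29.5204633769²
eq2−eq3, eq2−eq1 (x²,y² cancel):
  59.150·x − 98.674·y = 3791.477045
  -36.986·x − 17.600·y = -272.797057
det = 59.150·-17.600 − -98.674·-36.986 = -4690.596564
x = (3791.477045·-17.600 − -98.674·-272.797057) / -4690.596564 = 19.965045
y = (59.150·-272.797057 − 3791.477045·-36.986) / -4690.596564 = -26.456256
|P − Q| = √((19.965045 − 3.547)² + (-26.456256 − -24.892)²) = 16.492395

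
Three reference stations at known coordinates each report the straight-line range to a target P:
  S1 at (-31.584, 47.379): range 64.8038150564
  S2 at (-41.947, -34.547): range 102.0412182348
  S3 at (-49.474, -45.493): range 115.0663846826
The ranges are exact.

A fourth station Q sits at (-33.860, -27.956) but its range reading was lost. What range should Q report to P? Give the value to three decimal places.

91.641

eq1: (x + 31.584)² + (y − 47.379)² = 64.8038150564²
eq2: (x + 41.947)² + (y + 34.547)² = 102.0412182348²
eq3: (x + 49.474)² + (y + 45.493)² = 115.0663846826²
eq2−eq3, eq2−eq1 (x²,y² cancel):
  -15.054·x − 21.892·y = -1263.618958
  20.726·x + 163.852·y = 6502.148452
det = -15.054·163.852 − -21.892·20.726 = -2012.894416
x = (-1263.618958·163.852 − -21.892·6502.148452) / -2012.894416 = 32.143494
y = (-15.054·6502.148452 − -1263.618958·20.726) / -2012.894416 = 35.617157
|P − Q| = √((32.143494 − -33.860)² + (35.617157 − -27.956)²) = 91.640643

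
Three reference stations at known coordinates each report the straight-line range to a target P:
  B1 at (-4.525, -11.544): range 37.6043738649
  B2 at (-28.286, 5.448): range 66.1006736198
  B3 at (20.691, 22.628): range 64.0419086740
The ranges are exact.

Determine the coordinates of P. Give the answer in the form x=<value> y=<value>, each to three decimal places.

x=18.374 y=-41.372

eq1: (x + 4.525)² + (y + 11.544)² = 37.6043738649²
eq2: (x + 28.286)² + (y − 5.448)² = 66.1006736198²
eq3: (x − 20.691)² + (y − 22.628)² = 64.0419086740²
eq2−eq3, eq2−eq1 (x²,y² cancel):
  97.954·x + 34.360·y = 378.298351
  47.522·x − 33.984·y = 2279.171180
det = 97.954·-33.984 − 34.360·47.522 = -4961.724656
x = (378.298351·-33.984 − 34.360·2279.171180) / -4961.724656 = 18.374339
y = (97.954·2279.171180 − 378.298351·47.522) / -4961.724656 = -41.371993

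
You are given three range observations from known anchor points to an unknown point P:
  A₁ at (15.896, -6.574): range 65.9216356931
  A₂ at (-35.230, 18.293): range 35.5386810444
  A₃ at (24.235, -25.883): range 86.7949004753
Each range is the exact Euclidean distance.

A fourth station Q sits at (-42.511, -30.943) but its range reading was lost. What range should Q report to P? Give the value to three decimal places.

84.094

eq1: (x − 15.896)² + (y + 6.574)² = 65.9216356931²
eq2: (x + 35.230)² + (y − 18.293)² = 35.5386810444²
eq3: (x − 24.235)² + (y + 25.883)² = 86.7949004753²
eq3−eq1, eq3−eq2 (x²,y² cancel):
  -16.678·x + 38.618·y = 2226.328074
  -118.930·x + 88.352·y = 6588.878733
det = -16.678·88.352 − 38.618·-118.930 = 3119.304084
x = (2226.328074·88.352 − 38.618·6588.878733) / 3119.304084 = -18.513354
y = (-16.678·6588.878733 − 2226.328074·-118.930) / 3119.304084 = 49.654626
|P − Q| = √((-18.513354 − -42.511)² + (49.654626 − -30.943)²) = 84.094378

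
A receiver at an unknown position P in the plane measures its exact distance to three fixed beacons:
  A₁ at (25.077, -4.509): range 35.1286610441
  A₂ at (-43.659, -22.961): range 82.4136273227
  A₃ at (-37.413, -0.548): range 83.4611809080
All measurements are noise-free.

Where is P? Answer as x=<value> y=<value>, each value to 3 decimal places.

x=37.485 y=-37.373

eq1: (x − 25.077)² + (y + 4.509)² = 35.1286610441²
eq2: (x + 43.659)² + (y + 22.961)² = 82.4136273227²
eq3: (x + 37.413)² + (y + 0.548)² = 83.4611809080²
eq2−eq3, eq2−eq1 (x²,y² cancel):
  12.492·x + 44.826·y = -1207.045679
  137.472·x + 36.904·y = 3773.854350
det = 12.492·36.904 − 44.826·137.472 = -5701.315104
x = (-1207.045679·36.904 − 44.826·3773.854350) / -5701.315104 = 37.484616
y = (12.492·3773.854350 − -1207.045679·137.472) / -5701.315104 = -37.373478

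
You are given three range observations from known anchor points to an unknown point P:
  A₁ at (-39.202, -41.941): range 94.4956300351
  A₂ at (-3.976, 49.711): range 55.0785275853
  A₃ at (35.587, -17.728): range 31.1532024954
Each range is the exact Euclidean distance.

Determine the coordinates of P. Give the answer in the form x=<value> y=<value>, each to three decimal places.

x=37.414 y=13.372

eq1: (x + 39.202)² + (y + 41.941)² = 94.4956300351²
eq2: (x + 3.976)² + (y − 49.711)² = 55.0785275853²
eq3: (x − 35.587)² + (y + 17.728)² = 31.1532024954²
eq2−eq1, eq2−eq3 (x²,y² cancel):
  -70.452·x − 183.304·y = -5086.927707
  79.126·x − 134.878·y = 1156.846631
det = -70.452·-134.878 − -183.304·79.126 = 24006.537160
x = (-5086.927707·-134.878 − -183.304·1156.846631) / 24006.537160 = 37.413528
y = (-70.452·1156.846631 − -5086.927707·79.126) / 24006.537160 = 13.371611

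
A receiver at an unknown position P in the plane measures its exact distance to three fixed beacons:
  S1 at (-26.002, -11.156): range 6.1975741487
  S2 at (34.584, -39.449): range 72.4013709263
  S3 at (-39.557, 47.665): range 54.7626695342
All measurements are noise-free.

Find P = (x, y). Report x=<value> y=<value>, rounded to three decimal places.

eq1: (x + 26.002)² + (y + 11.156)² = 6.1975741487²
eq2: (x − 34.584)² + (y + 39.449)² = 72.4013709263²
eq3: (x + 39.557)² + (y − 47.665)² = 54.7626695342²
eq1−eq2, eq1−eq3 (x²,y² cancel):
  121.172·x − 56.586·y = -3251.832270
  -27.110·x + 117.642·y = 75.608085
det = 121.172·117.642 − -56.586·-27.110 = 12720.869964
x = (-3251.832270·117.642 − -56.586·75.608085) / 12720.869964 = -29.736464
y = (121.172·75.608085 − -3251.832270·-27.110) / 12720.869964 = -6.209920

x=-29.736 y=-6.210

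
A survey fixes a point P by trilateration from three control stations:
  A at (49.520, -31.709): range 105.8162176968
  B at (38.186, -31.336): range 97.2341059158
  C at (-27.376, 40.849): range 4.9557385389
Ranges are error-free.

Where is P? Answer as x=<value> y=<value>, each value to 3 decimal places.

eq1: (x − 49.520)² + (y + 31.709)² = 105.8162176968²
eq2: (x − 38.186)² + (y + 31.336)² = 97.2341059158²
eq3: (x + 27.376)² + (y − 40.849)² = 4.9557385389²
eq1−eq3, eq1−eq2 (x²,y² cancel):
  -153.792·x + 145.116·y = 10132.907679
  -22.668·x + 0.746·y = 725.024985
det = -153.792·0.746 − 145.116·-22.668 = 3174.760656
x = (10132.907679·0.746 − 145.116·725.024985) / 3174.760656 = -30.759351
y = (-153.792·725.024985 − 10132.907679·-22.668) / 3174.760656 = 37.227911

x=-30.759 y=37.228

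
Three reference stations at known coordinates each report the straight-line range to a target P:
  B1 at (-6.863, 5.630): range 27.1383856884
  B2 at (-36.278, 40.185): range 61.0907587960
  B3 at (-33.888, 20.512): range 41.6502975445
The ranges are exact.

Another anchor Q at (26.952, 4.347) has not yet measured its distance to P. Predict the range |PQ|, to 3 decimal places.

eq1: (x + 6.863)² + (y − 5.630)² = 27.1383856884²
eq2: (x + 36.278)² + (y − 40.185)² = 61.0907587960²
eq3: (x + 33.888)² + (y − 20.512)² = 41.6502975445²
eq3−eq1, eq3−eq2 (x²,y² cancel):
  54.050·x − 29.764·y = -492.085711
  -4.780·x + 39.346·y = -635.544704
det = 54.050·39.346 − -29.764·-4.780 = 1984.379380
x = (-492.085711·39.346 − -29.764·-635.544704) / 1984.379380 = -19.289637
y = (54.050·-635.544704 − -492.085711·-4.780) / 1984.379380 = -18.496141
|P − Q| = √((-19.289637 − 26.952)² + (-18.496141 − 4.347)²) = 51.576138

51.576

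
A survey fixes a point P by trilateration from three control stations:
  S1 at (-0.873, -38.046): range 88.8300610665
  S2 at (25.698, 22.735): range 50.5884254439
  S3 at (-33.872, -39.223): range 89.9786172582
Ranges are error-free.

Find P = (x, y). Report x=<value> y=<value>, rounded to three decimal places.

eq1: (x + 0.873)² + (y + 38.046)² = 88.8300610665²
eq2: (x − 25.698)² + (y − 22.735)² = 50.5884254439²
eq3: (x + 33.872)² + (y + 39.223)² = 89.9786172582²
eq2−eq3, eq2−eq1 (x²,y² cancel):
  -119.140·x − 123.916·y = -4028.474091
  -53.142·x − 121.562·y = -5060.598144
det = -119.140·-121.562 − -123.916·-53.142 = 7897.752608
x = (-4028.474091·-121.562 − -123.916·-5060.598144) / 7897.752608 = -17.394785
y = (-119.140·-5060.598144 − -4028.474091·-53.142) / 7897.752608 = 49.234068

x=-17.395 y=49.234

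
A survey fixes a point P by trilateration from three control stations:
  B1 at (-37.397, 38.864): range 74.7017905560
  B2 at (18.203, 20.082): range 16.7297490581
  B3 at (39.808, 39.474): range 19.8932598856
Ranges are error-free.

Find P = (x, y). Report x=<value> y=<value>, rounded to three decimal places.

x=34.932 y=20.187

eq1: (x + 37.397)² + (y − 38.864)² = 74.7017905560²
eq2: (x − 18.203)² + (y − 20.082)² = 16.7297490581²
eq3: (x − 39.808)² + (y − 39.474)² = 19.8932598856²
eq1−eq2, eq1−eq3 (x²,y² cancel):
  111.200·x − 37.564·y = 3126.162837
  154.410·x + 1.220·y = 5418.543158
det = 111.200·1.220 − -37.564·154.410 = 5935.921240
x = (3126.162837·1.220 − -37.564·5418.543158) / 5935.921240 = 34.932417
y = (111.200·5418.543158 − 3126.162837·154.410) / 5935.921240 = 20.187464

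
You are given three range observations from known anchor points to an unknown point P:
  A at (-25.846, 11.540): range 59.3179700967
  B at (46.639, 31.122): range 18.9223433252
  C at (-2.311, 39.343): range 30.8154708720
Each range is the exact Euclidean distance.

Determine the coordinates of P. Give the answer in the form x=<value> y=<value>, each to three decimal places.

eq1: (x + 25.846)² + (y − 11.540)² = 59.3179700967²
eq2: (x − 46.639)² + (y − 31.122)² = 18.9223433252²
eq3: (x + 2.311)² + (y − 39.343)² = 30.8154708720²
eq1−eq2, eq1−eq3 (x²,y² cancel):
  144.970·x + 39.164·y = 5503.154388
  47.070·x + 55.606·y = 3321.053385
det = 144.970·55.606 − 39.164·47.070 = 6217.752340
x = (5503.154388·55.606 − 39.164·3321.053385) / 6217.752340 = 28.296828
y = (144.970·3321.053385 − 5503.154388·47.070) / 6217.752340 = 35.771710

x=28.297 y=35.772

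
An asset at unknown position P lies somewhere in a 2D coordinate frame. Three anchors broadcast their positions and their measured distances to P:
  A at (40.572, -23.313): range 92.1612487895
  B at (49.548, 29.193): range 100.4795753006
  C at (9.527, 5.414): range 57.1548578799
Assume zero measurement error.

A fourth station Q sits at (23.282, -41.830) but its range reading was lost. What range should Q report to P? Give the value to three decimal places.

84.145

eq1: (x − 40.572)² + (y + 23.313)² = 92.1612487895²
eq2: (x − 49.548)² + (y − 29.193)² = 100.4795753006²
eq3: (x − 9.527)² + (y − 5.414)² = 57.1548578799²
eq1−eq2, eq1−eq3 (x²,y² cancel):
  17.952·x + 105.012·y = -484.796874
  -62.090·x + 57.454·y = 3157.509971
det = 17.952·57.454 − 105.012·-62.090 = 7551.609288
x = (-484.796874·57.454 − 105.012·3157.509971) / 7551.609288 = -47.596472
y = (17.952·3157.509971 − -484.796874·-62.090) / 7551.609288 = 3.520121
|P − Q| = √((-47.596472 − 23.282)² + (3.520121 − -41.830)²) = 84.145061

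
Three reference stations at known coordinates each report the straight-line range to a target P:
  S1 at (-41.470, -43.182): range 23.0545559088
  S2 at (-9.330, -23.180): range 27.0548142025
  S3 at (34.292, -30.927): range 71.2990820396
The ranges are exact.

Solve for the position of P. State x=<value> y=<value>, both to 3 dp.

eq1: (x + 41.470)² + (y + 43.182)² = 23.0545559088²
eq2: (x + 9.330)² + (y + 23.180)² = 27.0548142025²
eq3: (x − 34.292)² + (y + 30.927)² = 71.2990820396²
eq3−eq2, eq3−eq1 (x²,y² cancel):
  -87.244·x + 15.494·y = 2843.536835
  -151.524·x − 24.510·y = 6004.071983
det = -87.244·-24.510 − 15.494·-151.524 = 4486.063296
x = (2843.536835·-24.510 − 15.494·6004.071983) / 4486.063296 = -36.272823
y = (-87.244·6004.071983 − 2843.536835·-151.524) / 4486.063296 = -20.720880

x=-36.273 y=-20.721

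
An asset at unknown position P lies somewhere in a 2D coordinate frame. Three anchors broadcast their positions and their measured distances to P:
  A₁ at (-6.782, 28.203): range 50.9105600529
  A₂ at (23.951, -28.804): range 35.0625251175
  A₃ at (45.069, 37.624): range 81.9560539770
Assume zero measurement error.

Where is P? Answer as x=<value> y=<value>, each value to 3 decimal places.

x=-10.552 y=-22.568

eq1: (x + 6.782)² + (y − 28.203)² = 50.9105600529²
eq2: (x − 23.951)² + (y + 28.804)² = 35.0625251175²
eq3: (x − 45.069)² + (y − 37.624)² = 81.9560539770²
eq2−eq3, eq2−eq1 (x²,y² cancel):
  42.236·x + 132.856·y = -3443.954796
  -61.466·x + 114.014·y = -1924.420541
det = 42.236·114.014 − 132.856·-61.466 = 12981.622200
x = (-3443.954796·114.014 − 132.856·-1924.420541) / 12981.622200 = -10.552475
y = (42.236·-1924.420541 − -3443.954796·-61.466) / 12981.622200 = -22.567746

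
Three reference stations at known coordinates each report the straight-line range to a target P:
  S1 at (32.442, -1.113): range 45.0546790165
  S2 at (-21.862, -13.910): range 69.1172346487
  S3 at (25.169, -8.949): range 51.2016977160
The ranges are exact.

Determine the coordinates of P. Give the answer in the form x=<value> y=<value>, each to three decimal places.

x=18.947 y=41.873

eq1: (x − 32.442)² + (y + 1.113)² = 45.0546790165²
eq2: (x + 21.862)² + (y + 13.910)² = 69.1172346487²
eq3: (x − 25.169)² + (y + 8.949)² = 51.2016977160²
eq1−eq3, eq1−eq2 (x²,y² cancel):
  -14.546·x − 15.672·y = -931.848719
  -108.608·x − 25.594·y = -3129.555013
det = -14.546·-25.594 − -15.672·-108.608 = -1329.814252
x = (-931.848719·-25.594 − -15.672·-3129.555013) / -1329.814252 = 18.947496
y = (-14.546·-3129.555013 − -931.848719·-108.608) / -1329.814252 = 41.873305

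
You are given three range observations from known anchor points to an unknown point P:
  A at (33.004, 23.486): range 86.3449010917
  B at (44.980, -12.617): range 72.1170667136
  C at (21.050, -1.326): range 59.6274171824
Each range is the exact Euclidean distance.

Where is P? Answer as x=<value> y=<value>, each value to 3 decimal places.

eq1: (x − 33.004)² + (y − 23.486)² = 86.3449010917²
eq2: (x − 44.980)² + (y + 12.617)² = 72.1170667136²
eq3: (x − 21.050)² + (y + 1.326)² = 59.6274171824²
eq3−eq2, eq3−eq1 (x²,y² cancel):
  47.860·x − 22.582·y = 92.085881
  23.908·x + 49.624·y = -2704.017629
det = 47.860·49.624 − -22.582·23.908 = 2914.895096
x = (92.085881·49.624 − -22.582·-2704.017629) / 2914.895096 = -19.380614
y = (47.860·-2704.017629 − 92.085881·23.908) / 2914.895096 = -45.152868

x=-19.381 y=-45.153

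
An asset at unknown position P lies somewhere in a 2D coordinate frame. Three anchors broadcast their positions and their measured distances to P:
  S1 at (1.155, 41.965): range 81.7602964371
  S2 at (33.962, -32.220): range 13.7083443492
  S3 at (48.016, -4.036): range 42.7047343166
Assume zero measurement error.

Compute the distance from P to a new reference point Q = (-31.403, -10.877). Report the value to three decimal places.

58.887

eq1: (x − 1.155)² + (y − 41.965)² = 81.7602964371²
eq2: (x − 33.962)² + (y + 32.220)² = 13.7083443492²
eq3: (x − 48.016)² + (y + 4.036)² = 42.7047343166²
eq2−eq3, eq2−eq1 (x²,y² cancel):
  28.108·x + 56.368·y = -1505.495920
  -65.614·x + 148.370·y = -6925.977963
det = 28.108·148.370 − 56.368·-65.614 = 7868.913912
x = (-1505.495920·148.370 − 56.368·-6925.977963) / 7868.913912 = 21.226957
y = (28.108·-6925.977963 − -1505.495920·-65.614) / 7868.913912 = -37.293202
|P − Q| = √((21.226957 − -31.403)² + (-37.293202 − -10.877)²) = 58.887419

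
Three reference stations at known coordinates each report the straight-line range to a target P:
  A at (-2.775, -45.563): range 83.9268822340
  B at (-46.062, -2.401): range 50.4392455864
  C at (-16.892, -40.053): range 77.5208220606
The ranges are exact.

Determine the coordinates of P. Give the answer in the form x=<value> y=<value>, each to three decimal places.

x=-15.140 y=37.448

eq1: (x + 2.775)² + (y + 45.563)² = 83.9268822340²
eq2: (x + 46.062)² + (y + 2.401)² = 50.4392455864²
eq3: (x + 16.892)² + (y + 40.053)² = 77.5208220606²
eq2−eq3, eq2−eq1 (x²,y² cancel):
  58.340·x − 75.304·y = -3703.250530
  86.574·x − 86.324·y = -4543.389117
det = 58.340·-86.324 − -75.304·86.574 = 1483.226336
x = (-3703.250530·-86.324 − -75.304·-4543.389117) / 1483.226336 = -15.139952
y = (58.340·-4543.389117 − -3703.250530·86.574) / 1483.226336 = 37.448021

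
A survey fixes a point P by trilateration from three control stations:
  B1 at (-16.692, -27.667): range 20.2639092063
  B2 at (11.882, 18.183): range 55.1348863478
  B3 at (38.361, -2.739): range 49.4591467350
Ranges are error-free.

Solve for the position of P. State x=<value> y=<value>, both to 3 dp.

x=1.772 y=-36.017

eq1: (x + 16.692)² + (y + 27.667)² = 20.2639092063²
eq2: (x − 11.882)² + (y − 18.183)² = 55.1348863478²
eq3: (x − 38.361)² + (y + 2.739)² = 49.4591467350²
eq1−eq3, eq1−eq2 (x²,y² cancel):
  110.106·x + 49.856·y = -1600.598490
  57.148·x + 91.700·y = -3201.512016
det = 110.106·91.700 − 49.856·57.148 = 7247.549512
x = (-1600.598490·91.700 − 49.856·-3201.512016) / 7247.549512 = 1.771592
y = (110.106·-3201.512016 − -1600.598490·57.148) / 7247.549512 = -36.016957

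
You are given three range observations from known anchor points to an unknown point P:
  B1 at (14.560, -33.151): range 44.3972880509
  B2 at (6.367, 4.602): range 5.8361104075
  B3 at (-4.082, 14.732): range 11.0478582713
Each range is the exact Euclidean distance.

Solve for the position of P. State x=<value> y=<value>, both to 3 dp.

eq1: (x − 14.560)² + (y + 33.151)² = 44.3972880509²
eq2: (x − 6.367)² + (y − 4.602)² = 5.8361104075²
eq3: (x + 4.082)² + (y − 14.732)² = 11.0478582713²
eq2−eq3, eq2−eq1 (x²,y² cancel):
  -20.898·x + 20.260·y = 83.982467
  16.386·x − 75.506·y = -687.793694
det = -20.898·-75.506 − 20.260·16.386 = 1245.944028
x = (83.982467·-75.506 − 20.260·-687.793694) / 1245.944028 = 6.094592
y = (-20.898·-687.793694 − 83.982467·16.386) / 1245.944028 = 10.431749

x=6.095 y=10.432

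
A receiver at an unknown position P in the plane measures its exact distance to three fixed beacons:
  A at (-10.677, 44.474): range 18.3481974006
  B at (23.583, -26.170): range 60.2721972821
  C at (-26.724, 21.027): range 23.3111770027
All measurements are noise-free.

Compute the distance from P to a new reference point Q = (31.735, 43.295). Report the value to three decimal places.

eq1: (x + 10.677)² + (y − 44.474)² = 18.3481974006²
eq2: (x − 23.583)² + (y + 26.170)² = 60.2721972821²
eq3: (x + 26.724)² + (y − 21.027)² = 23.3111770027²
eq1−eq2, eq1−eq3 (x²,y² cancel):
  68.520·x − 141.288·y = -4146.989633
  -32.094·x − 46.894·y = -1142.382725
det = 68.520·-46.894 − -141.288·-32.094 = -7747.673952
x = (-4146.989633·-46.894 − -141.288·-1142.382725) / -7747.673952 = -4.267598
y = (68.520·-1142.382725 − -4146.989633·-32.094) / -7747.673952 = 27.281678
|P − Q| = √((-4.267598 − 31.735)² + (27.281678 − 43.295)²) = 39.403218

39.403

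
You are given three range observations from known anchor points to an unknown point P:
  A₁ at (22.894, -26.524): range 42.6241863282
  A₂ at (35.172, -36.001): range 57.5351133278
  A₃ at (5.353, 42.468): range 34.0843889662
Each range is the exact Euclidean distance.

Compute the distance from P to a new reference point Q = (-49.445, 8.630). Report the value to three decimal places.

eq1: (x − 22.894)² + (y + 26.524)² = 42.6241863282²
eq2: (x − 35.172)² + (y + 36.001)² = 57.5351133278²
eq3: (x − 5.353)² + (y − 42.468)² = 34.0843889662²
eq1−eq2, eq1−eq3 (x²,y² cancel):
  24.556·x − 18.954·y = -187.984233
  -35.082·x + 137.984·y = 1259.603510
det = 24.556·137.984 − -18.954·-35.082 = 2723.390876
x = (-187.984233·137.984 − -18.954·1259.603510) / 2723.390876 = -0.757986
y = (24.556·1259.603510 − -187.984233·-35.082) / 2723.390876 = 8.935905
|P − Q| = √((-0.757986 − -49.445)² + (8.935905 − 8.630)²) = 48.687975

48.688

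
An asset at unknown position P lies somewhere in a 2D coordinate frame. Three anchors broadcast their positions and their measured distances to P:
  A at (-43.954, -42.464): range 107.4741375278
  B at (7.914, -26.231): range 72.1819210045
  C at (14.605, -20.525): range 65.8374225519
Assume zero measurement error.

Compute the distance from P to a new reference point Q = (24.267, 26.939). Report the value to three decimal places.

19.256

eq1: (x + 43.954)² + (y + 42.464)² = 107.4741375278²
eq2: (x − 7.914)² + (y + 26.231)² = 72.1819210045²
eq3: (x − 14.605)² + (y + 20.525)² = 65.8374225519²
eq3−eq2, eq3−eq1 (x²,y² cancel):
  -13.382·x − 11.412·y = -759.548405
  -117.118·x − 43.878·y = -4115.560267
det = -13.382·-43.878 − -11.412·-117.118 = -749.375220
x = (-759.548405·-43.878 − -11.412·-4115.560267) / -749.375220 = 18.200907
y = (-13.382·-4115.560267 − -759.548405·-117.118) / -749.375220 = 45.214149
|P − Q| = √((18.200907 − 24.267)² + (45.214149 − 26.939)²) = 19.255611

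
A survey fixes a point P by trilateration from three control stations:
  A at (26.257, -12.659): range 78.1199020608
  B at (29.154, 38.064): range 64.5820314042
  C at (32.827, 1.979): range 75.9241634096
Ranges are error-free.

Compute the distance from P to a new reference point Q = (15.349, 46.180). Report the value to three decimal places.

51.864

eq1: (x − 26.257)² + (y + 12.659)² = 78.1199020608²
eq2: (x − 29.154)² + (y − 38.064)² = 64.5820314042²
eq3: (x − 32.827)² + (y − 1.979)² = 75.9241634096²
eq1−eq2, eq1−eq3 (x²,y² cancel):
  5.794·x + 101.446·y = 3381.023800
  13.140·x + 29.276·y = 570.088549
det = 5.794·29.276 − 101.446·13.140 = -1163.375296
x = (3381.023800·29.276 − 101.446·570.088549) / -1163.375296 = -35.370916
y = (5.794·570.088549 − 3381.023800·13.140) / -1163.375296 = 35.348490
|P − Q| = √((-35.370916 − 15.349)² + (35.348490 − 46.180)²) = 51.863585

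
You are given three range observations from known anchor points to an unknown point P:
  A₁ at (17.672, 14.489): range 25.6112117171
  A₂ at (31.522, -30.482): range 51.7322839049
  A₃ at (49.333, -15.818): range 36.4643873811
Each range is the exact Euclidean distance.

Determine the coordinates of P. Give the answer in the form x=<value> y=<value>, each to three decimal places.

eq1: (x − 17.672)² + (y − 14.489)² = 25.6112117171²
eq2: (x − 31.522)² + (y + 30.482)² = 51.7322839049²
eq3: (x − 49.333)² + (y + 15.818)² = 36.4643873811²
eq2−eq3, eq2−eq1 (x²,y² cancel):
  35.622·x + 29.328·y = 2107.742856
  -27.700·x + 89.942·y = 619.736929
det = 35.622·89.942 − 29.328·-27.700 = 4016.299524
x = (2107.742856·89.942 − 29.328·619.736929) / 4016.299524 = 42.675842
y = (35.622·619.736929 − 2107.742856·-27.700) / 4016.299524 = 20.033552

x=42.676 y=20.034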